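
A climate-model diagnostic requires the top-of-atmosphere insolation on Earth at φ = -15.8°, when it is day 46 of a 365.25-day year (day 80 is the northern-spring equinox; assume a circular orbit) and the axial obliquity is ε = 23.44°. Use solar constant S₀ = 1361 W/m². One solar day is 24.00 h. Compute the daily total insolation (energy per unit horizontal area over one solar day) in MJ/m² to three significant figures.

38.7 MJ/m²

Solar longitude: λ_s = 360° × (46 − 80)/365.25 = -33.511°, i.e. -33.511° + 360° = 326.489°.
sin δ = sin 23.44° × sin 326.489° = -0.21962, so δ = -12.687°.
cos H₀ = −tan(-15.8°) tan(-12.687°) = -0.0637, H₀ = 1.6345 rad.
Bracket: H₀ sin φ sin δ + cos φ cos δ sin H₀ = 1.6345×-0.27228×-0.21962 + 0.96222×0.97559×0.99797 = 0.097740 + 0.936827 = 1.034567.
Q̄ = (S₀/π) × [bracket] = (1361/π) × 1.034567 = 448.19 W/m².
Daily total = Q̄ × 24.00 h × 3600 s/h = 448.19 × 24.00 × 3600 / 10⁶ = 38.72 MJ/m².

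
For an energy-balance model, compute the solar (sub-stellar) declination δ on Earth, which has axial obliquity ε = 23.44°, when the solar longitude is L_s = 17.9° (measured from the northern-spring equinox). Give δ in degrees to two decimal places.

sin δ = sin ε · sin L_s = sin 23.44° × sin 17.9° = 0.122263.
δ = arcsin(0.122263) = +7.02°.

δ = +7.02°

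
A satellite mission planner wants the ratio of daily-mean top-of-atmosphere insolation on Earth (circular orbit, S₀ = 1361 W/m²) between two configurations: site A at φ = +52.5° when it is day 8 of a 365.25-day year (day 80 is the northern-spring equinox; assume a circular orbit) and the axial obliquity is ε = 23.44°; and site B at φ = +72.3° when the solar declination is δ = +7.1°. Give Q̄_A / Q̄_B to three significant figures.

— Configuration A (φ=+52.5°):
Solar longitude: λ_s = 360° × (8 − 80)/365.25 = -70.965°, i.e. -70.965° + 360° = 289.035°.
sin δ = sin 23.44° × sin 289.035° = -0.37604, so δ = -22.088°.
cos H₀ = −tan(+52.5°) tan(-22.088°) = 0.5289, H₀ = 1.0135 rad.
Bracket: H₀ sin φ sin δ + cos φ cos δ sin H₀ = 1.0135×0.79335×-0.37604 + 0.60876×0.92660×0.84870 = -0.302359 + 0.478732 = 0.176373.
Q̄ = (S₀/π) × [bracket] = (1361/π) × 0.176373 = 76.408 W/m².
— Configuration B (φ=+72.3°):
cos H₀ = −tan(+72.3°) tan(+7.100°) = -0.3903, H₀ = 1.9717 rad.
Bracket: H₀ sin φ sin δ + cos φ cos δ sin H₀ = 1.9717×0.95266×0.12360 + 0.30403×0.99233×0.92069 = 0.232165 + 0.277770 = 0.509935.
Q̄ = (S₀/π) × [bracket] = (1361/π) × 0.509935 = 220.91 W/m².
Ratio Q̄_A / Q̄_B = 76.408 / 220.91 = 0.3459.

Q̄_A / Q̄_B ≈ 0.346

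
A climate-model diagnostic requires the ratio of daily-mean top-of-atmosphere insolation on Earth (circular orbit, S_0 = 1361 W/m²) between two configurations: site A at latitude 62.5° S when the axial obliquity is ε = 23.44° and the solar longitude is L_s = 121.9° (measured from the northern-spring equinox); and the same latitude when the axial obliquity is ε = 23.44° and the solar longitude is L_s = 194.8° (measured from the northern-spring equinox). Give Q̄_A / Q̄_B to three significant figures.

— Configuration A (ϕ=-62.5°):
Solar declination: sin δ = sin ε · sin L_s = sin 23.44° × sin 121.9° = 0.33771, so δ = +19.737°.
cos h₀ = −tan(-62.5°) tan(+19.737°) = 0.6892, h₀ = 0.8104 rad.
Bracket: h₀ sin ϕ sin δ + cos ϕ cos δ sin h₀ = 0.8104×-0.88701×0.33771 + 0.46175×0.94125×0.72454 = -0.242757 + 0.314901 = 0.072144.
Q̄ = (S_0/π) × [bracket] = (1361/π) × 0.072144 = 31.254 W/m².
— Configuration B (ϕ=-62.5°):
Solar declination: sin δ = sin ε · sin L_s = sin 23.44° × sin 194.8° = -0.10161, so δ = -5.832°.
cos h₀ = −tan(-62.5°) tan(-5.832°) = -0.1962, h₀ = 1.7683 rad.
Bracket: h₀ sin ϕ sin δ + cos ϕ cos δ sin h₀ = 1.7683×-0.88701×-0.10161 + 0.46175×0.99482×0.98056 = 0.159375 + 0.450428 = 0.609803.
Q̄ = (S_0/π) × [bracket] = (1361/π) × 0.609803 = 264.18 W/m².
Ratio Q̄_A / Q̄_B = 31.254 / 264.18 = 0.1183.

Q̄_A / Q̄_B ≈ 0.118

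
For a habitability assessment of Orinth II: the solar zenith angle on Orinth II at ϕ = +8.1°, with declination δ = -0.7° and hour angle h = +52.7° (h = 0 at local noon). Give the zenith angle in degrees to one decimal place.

cos θ_z = sin ϕ sin δ + cos ϕ cos δ cos h = -0.001721 + 0.599898 = 0.598177.
θ_z = arccos(0.598177) = 53.3°.

θ_z = 53.3°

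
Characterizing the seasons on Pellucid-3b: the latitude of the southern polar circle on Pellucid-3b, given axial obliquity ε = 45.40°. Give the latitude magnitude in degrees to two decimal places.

44.60°

The polar circle is the lowest latitude that experiences at least one full rotation of continuous darkness at the northern-summer solstice; it lies at |φ| = 90° − ε = 90° − 45.40° = 44.60°.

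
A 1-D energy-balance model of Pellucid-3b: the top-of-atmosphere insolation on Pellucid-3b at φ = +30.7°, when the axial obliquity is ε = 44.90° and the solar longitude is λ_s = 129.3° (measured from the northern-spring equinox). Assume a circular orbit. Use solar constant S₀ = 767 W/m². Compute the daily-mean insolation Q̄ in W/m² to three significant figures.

Solar declination: sin δ = sin ε · sin λ_s = sin 44.90° × sin 129.3° = 0.54623, so δ = +33.109°.
cos H₀ = −tan(+30.7°) tan(+33.109°) = -0.3872, H₀ = 1.9684 rad.
Bracket: H₀ sin φ sin δ + cos φ cos δ sin H₀ = 1.9684×0.51054×0.54623 + 0.85985×0.83763×0.92200 = 0.548932 + 0.664058 = 1.212990.
Q̄ = (S₀/π) × [bracket] = (767/π) × 1.212990 = 296.1 W/m².

Q̄ ≈ 296 W/m²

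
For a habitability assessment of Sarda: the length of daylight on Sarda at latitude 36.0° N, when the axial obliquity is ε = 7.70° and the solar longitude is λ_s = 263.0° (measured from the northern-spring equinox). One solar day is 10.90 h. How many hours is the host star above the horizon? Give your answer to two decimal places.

Solar declination: sin δ = sin ε · sin λ_s = sin 7.70° × sin 263.0° = -0.13299, so δ = -7.642°.
cos H₀ = −tan φ · tan δ = −tan(+36.0°) × tan(-7.642°) = 0.0975, so H₀ = 1.4732 rad = 84.41°.
Daylight = 2H₀/(2π) × 10.90 h = (1.4732/π) × 10.90 = 5.11 h.

5.11 h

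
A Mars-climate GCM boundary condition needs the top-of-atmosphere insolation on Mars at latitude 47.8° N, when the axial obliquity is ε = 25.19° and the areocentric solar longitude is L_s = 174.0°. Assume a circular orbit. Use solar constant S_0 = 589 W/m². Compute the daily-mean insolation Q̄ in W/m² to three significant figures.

sin δ = sin 25.19° × sin 174.0° = 0.04449, so δ = +2.550°.
cos h₀ = −tan(+47.8°) tan(+2.550°) = -0.0491, h₀ = 1.6199 rad.
Bracket: h₀ sin ϕ sin δ + cos ϕ cos δ sin h₀ = 1.6199×0.74080×0.04449 + 0.67172×0.99901×0.99879 = 0.053389 + 0.670243 = 0.723632.
Q̄ = (S_0/π) × [bracket] = (589/π) × 0.723632 = 135.7 W/m².

Q̄ ≈ 136 W/m²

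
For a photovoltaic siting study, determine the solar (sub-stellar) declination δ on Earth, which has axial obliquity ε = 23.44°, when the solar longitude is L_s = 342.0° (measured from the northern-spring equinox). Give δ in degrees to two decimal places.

sin δ = sin ε · sin L_s = sin 23.44° × sin 342.0° = -0.122923.
δ = arcsin(-0.122923) = -7.06°.

δ = -7.06°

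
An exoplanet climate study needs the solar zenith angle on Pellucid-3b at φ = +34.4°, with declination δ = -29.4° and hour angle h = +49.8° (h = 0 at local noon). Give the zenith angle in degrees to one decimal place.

cos θ_z = sin φ sin δ + cos φ cos δ cos h = -0.277344 + 0.463987 = 0.186643.
θ_z = arccos(0.186643) = 79.2°.

θ_z = 79.2°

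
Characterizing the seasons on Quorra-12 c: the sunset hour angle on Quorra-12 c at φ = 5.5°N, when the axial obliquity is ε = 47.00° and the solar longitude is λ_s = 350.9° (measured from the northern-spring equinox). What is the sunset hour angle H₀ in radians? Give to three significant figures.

H₀ = 1.56 rad

Solar declination: sin δ = sin ε · sin λ_s = sin 47.00° × sin 350.9° = -0.11567, so δ = -6.642°.
cos H₀ = −tan φ · tan δ = −tan(+5.5°) × tan(-6.642°) = 0.0112, so H₀ = 1.5596 rad = 89.36°.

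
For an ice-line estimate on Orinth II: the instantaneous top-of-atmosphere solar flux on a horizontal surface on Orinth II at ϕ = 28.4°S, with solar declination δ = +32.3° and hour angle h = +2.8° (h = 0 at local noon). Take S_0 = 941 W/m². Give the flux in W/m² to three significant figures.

460 W/m²

cos θ_z = sin ϕ sin δ + cos ϕ cos δ cos h = -0.254151 + 0.742646 = 0.488495.
Flux = S_0 · cos θ_z = 941 × 0.488495 = 459.7 W/m².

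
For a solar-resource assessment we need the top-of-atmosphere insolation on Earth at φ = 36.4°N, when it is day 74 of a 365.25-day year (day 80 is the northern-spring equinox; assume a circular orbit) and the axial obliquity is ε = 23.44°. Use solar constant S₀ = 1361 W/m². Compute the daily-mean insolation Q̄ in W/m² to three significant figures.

Solar longitude: λ_s = 360° × (74 − 80)/365.25 = -5.914°, i.e. -5.914° + 360° = 354.086°.
sin δ = sin 23.44° × sin 354.086° = -0.04098, so δ = -2.349°.
cos H₀ = −tan(+36.4°) tan(-2.349°) = 0.0302, H₀ = 1.5405 rad.
Bracket: H₀ sin φ sin δ + cos φ cos δ sin H₀ = 1.5405×0.59342×-0.04098 + 0.80489×0.99916×0.99954 = -0.037462 + 0.803844 = 0.766382.
Q̄ = (S₀/π) × [bracket] = (1361/π) × 0.766382 = 332.0 W/m².

Q̄ ≈ 332 W/m²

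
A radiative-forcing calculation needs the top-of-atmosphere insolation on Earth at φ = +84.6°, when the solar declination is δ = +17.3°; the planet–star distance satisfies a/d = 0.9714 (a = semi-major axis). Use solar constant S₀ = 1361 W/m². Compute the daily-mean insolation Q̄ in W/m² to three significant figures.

Q̄ ≈ 380 W/m²

cos H₀ = −tan(+84.6°) tan(+17.300°) = -3.2950 ≤ −1 ⇒ polar day, H₀ = π.
Bracket: H₀ sin φ sin δ + cos φ cos δ sin H₀ = 3.1416×0.99556×0.29737 + 0.09411×0.95476×0.00000 = 0.930070 + 0.000000 = 0.930070.
Inverse-square distance factor (a/d)² = 0.9714² = 0.943618.
Q̄ = (S₀/π) × 0.943618 × [bracket] = (1361/π) × 0.943618 × 0.930070 = 380.2 W/m².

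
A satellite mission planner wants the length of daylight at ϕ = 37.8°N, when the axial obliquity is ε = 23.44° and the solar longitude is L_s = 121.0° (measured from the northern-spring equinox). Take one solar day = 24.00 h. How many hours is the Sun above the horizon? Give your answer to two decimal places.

Solar declination: sin δ = sin ε · sin L_s = sin 23.44° × sin 121.0° = 0.34097, so δ = +19.936°.
cos h₀ = −tan ϕ · tan δ = −tan(+37.8°) × tan(+19.936°) = -0.2813, so h₀ = 1.8560 rad = 106.34°.
Daylight = 2h₀/(2π) × 24.00 h = (1.8560/π) × 24.00 = 14.18 h.

14.18 h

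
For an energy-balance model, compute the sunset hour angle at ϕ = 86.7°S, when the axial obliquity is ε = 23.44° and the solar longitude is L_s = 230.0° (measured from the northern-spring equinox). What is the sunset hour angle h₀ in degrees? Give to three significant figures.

h₀ = 180°

Solar declination: sin δ = sin ε · sin L_s = sin 23.44° × sin 230.0° = -0.30472, so δ = -17.742°.
Sunrise equation: cos h₀ = −tan ϕ · tan δ = -5.5488 ≤ −1, so the Sun never sets (polar day) and h₀ = π.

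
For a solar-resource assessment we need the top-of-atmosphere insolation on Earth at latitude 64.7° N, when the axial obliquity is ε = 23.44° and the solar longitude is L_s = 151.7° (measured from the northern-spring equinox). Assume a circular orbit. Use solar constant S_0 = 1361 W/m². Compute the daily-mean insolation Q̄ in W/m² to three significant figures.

Solar declination: sin δ = sin ε · sin L_s = sin 23.44° × sin 151.7° = 0.18859, so δ = +10.870°.
cos h₀ = −tan(+64.7°) tan(+10.870°) = -0.4062, h₀ = 1.9891 rad.
Bracket: h₀ sin ϕ sin δ + cos ϕ cos δ sin h₀ = 1.9891×0.90408×0.18859 + 0.42736×0.98206×0.91376 = 0.339142 + 0.383499 = 0.722641.
Q̄ = (S_0/π) × [bracket] = (1361/π) × 0.722641 = 313.1 W/m².

Q̄ ≈ 313 W/m²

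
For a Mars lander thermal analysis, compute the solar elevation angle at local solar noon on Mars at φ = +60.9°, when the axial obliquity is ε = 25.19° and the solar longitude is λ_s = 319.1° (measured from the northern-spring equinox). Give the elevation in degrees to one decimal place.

12.9°

Solar declination: sin δ = sin ε · sin λ_s = sin 25.19° × sin 319.1° = -0.27867, so δ = -16.181°.
At local noon the hour angle is zero, so the zenith angle equals |φ − δ| = |+60.9° − (-16.181°)| = 77.081°.
Elevation = 90° − 77.081° = 12.9°.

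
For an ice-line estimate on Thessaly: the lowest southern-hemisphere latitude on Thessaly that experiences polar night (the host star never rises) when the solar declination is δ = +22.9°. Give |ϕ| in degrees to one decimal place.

Polar night requires cos h₀ = −tan ϕ tan δ ≥ 1, i.e. tan ϕ tan δ ≤ −1.
The boundary is |tan ϕ| · |tan δ| = 1, so |ϕ| = 90° − |δ| = 90° − 22.9° = 67.1° in the southern hemisphere.

|ϕ| = 67.1°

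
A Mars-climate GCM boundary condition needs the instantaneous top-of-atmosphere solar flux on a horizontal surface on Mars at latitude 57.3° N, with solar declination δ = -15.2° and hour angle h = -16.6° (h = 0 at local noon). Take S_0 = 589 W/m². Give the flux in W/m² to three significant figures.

cos θ_z = sin ϕ sin δ + cos ϕ cos δ cos h = -0.220635 + 0.499613 = 0.278978.
Flux = S_0 · cos θ_z = 589 × 0.278978 = 164.3 W/m².

164 W/m²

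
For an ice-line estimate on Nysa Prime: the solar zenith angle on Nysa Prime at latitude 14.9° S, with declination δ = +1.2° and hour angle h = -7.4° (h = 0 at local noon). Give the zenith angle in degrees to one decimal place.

θ_z = 17.7°

cos θ_z = sin ϕ sin δ + cos ϕ cos δ cos h = -0.005385 + 0.958117 = 0.952732.
θ_z = arccos(0.952732) = 17.7°.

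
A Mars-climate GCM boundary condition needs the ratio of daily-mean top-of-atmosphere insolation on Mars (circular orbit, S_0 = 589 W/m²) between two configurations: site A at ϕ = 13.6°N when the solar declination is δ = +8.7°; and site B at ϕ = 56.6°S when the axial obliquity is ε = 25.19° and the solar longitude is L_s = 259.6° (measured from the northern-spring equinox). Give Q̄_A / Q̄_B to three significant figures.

Q̄_A / Q̄_B ≈ 0.864

— Configuration A (ϕ=+13.6°):
cos h₀ = −tan(+13.6°) tan(+8.700°) = -0.0370, h₀ = 1.6078 rad.
Bracket: h₀ sin ϕ sin δ + cos ϕ cos δ sin h₀ = 1.6078×0.23514×0.15126 + 0.97196×0.98849×0.99931 = 0.057185 + 0.960110 = 1.017295.
Q̄ = (S_0/π) × [bracket] = (589/π) × 1.017295 = 190.73 W/m².
— Configuration B (ϕ=-56.6°):
Solar declination: sin δ = sin ε · sin L_s = sin 25.19° × sin 259.6° = -0.41863, so δ = -24.748°.
cos h₀ = −tan(-56.6°) tan(-24.748°) = -0.6991, h₀ = 2.3449 rad.
Bracket: h₀ sin ϕ sin δ + cos ϕ cos δ sin h₀ = 2.3449×-0.83485×-0.41863 + 0.55048×0.90816×0.71503 = 0.819527 + 0.357461 = 1.176988.
Q̄ = (S_0/π) × [bracket] = (589/π) × 1.176988 = 220.67 W/m².
Ratio Q̄_A / Q̄_B = 190.73 / 220.67 = 0.8643.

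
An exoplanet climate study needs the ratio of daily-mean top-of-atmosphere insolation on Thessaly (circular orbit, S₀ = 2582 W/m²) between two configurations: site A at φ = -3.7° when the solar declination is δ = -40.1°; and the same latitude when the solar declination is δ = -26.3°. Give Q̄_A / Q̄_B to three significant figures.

— Configuration A (φ=-3.7°):
cos H₀ = −tan(-3.7°) tan(-40.100°) = -0.0545, H₀ = 1.6253 rad.
Bracket: H₀ sin φ sin δ + cos φ cos δ sin H₀ = 1.6253×-0.06453×-0.64412 + 0.99792×0.76492×0.99852 = 0.067556 + 0.762199 = 0.829755.
Q̄ = (S₀/π) × [bracket] = (2582/π) × 0.829755 = 681.96 W/m².
— Configuration B (φ=-3.7°):
cos H₀ = −tan(-3.7°) tan(-26.300°) = -0.0320, H₀ = 1.6028 rad.
Bracket: H₀ sin φ sin δ + cos φ cos δ sin H₀ = 1.6028×-0.06453×-0.44307 + 0.99792×0.89649×0.99949 = 0.045826 + 0.894169 = 0.939995.
Q̄ = (S₀/π) × [bracket] = (2582/π) × 0.939995 = 772.56 W/m².
Ratio Q̄_A / Q̄_B = 681.96 / 772.56 = 0.8827.

Q̄_A / Q̄_B ≈ 0.883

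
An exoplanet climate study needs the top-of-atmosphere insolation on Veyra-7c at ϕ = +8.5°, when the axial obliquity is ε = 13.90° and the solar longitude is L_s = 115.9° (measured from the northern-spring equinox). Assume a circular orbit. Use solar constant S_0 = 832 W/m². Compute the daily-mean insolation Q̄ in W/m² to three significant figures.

Q̄ ≈ 269 W/m²

Solar declination: sin δ = sin ε · sin L_s = sin 13.90° × sin 115.9° = 0.21610, so δ = +12.480°.
cos h₀ = −tan(+8.5°) tan(+12.480°) = -0.0331, h₀ = 1.6039 rad.
Bracket: h₀ sin ϕ sin δ + cos ϕ cos δ sin h₀ = 1.6039×0.14781×0.21610 + 0.98902×0.97637×0.99945 = 0.051231 + 0.965118 = 1.016349.
Q̄ = (S_0/π) × [bracket] = (832/π) × 1.016349 = 269.2 W/m².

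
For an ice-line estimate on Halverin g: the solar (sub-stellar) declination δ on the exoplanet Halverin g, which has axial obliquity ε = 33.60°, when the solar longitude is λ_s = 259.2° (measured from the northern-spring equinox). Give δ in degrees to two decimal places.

sin δ = sin ε · sin λ_s = sin 33.60° × sin 259.2° = -0.543589.
δ = arcsin(-0.543589) = -32.93°.

δ = -32.93°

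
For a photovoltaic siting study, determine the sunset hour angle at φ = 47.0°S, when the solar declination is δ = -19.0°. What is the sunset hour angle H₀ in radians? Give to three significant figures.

cos H₀ = −tan φ · tan δ = −tan(-47.0°) × tan(-19.000°) = -0.3692, so H₀ = 1.9490 rad = 111.67°.

H₀ = 1.95 rad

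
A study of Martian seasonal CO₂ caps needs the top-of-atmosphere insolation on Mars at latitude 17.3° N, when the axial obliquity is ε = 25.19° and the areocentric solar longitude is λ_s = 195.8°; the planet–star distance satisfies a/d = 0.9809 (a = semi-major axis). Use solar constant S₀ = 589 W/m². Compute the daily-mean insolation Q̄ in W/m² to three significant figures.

sin δ = sin 25.19° × sin 195.8° = -0.11589, so δ = -6.655°.
cos H₀ = −tan(+17.3°) tan(-6.655°) = 0.0363, H₀ = 1.5344 rad.
Bracket: H₀ sin φ sin δ + cos φ cos δ sin H₀ = 1.5344×0.29737×-0.11589 + 0.95476×0.99326×0.99934 = -0.052879 + 0.947699 = 0.894820.
Inverse-square distance factor (a/d)² = 0.9809² = 0.962165.
Q̄ = (S₀/π) × 0.962165 × [bracket] = (589/π) × 0.962165 × 0.894820 = 161.4 W/m².

Q̄ ≈ 161 W/m²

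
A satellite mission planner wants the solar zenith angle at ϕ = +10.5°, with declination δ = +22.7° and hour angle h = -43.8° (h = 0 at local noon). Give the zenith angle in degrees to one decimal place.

θ_z = 43.5°

cos θ_z = sin ϕ sin δ + cos ϕ cos δ cos h = 0.070326 + 0.654702 = 0.725028.
θ_z = arccos(0.725028) = 43.5°.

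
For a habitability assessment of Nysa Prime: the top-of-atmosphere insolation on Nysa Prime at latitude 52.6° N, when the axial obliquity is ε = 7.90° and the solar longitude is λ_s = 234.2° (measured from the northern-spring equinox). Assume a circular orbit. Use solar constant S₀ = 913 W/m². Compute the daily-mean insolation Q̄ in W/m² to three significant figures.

Solar declination: sin δ = sin ε · sin λ_s = sin 7.90° × sin 234.2° = -0.11148, so δ = -6.400°.
cos H₀ = −tan(+52.6°) tan(-6.400°) = 0.1467, H₀ = 1.4235 rad.
Bracket: H₀ sin φ sin δ + cos φ cos δ sin H₀ = 1.4235×0.79441×-0.11148 + 0.60738×0.99377×0.98918 = -0.126066 + 0.597065 = 0.470999.
Q̄ = (S₀/π) × [bracket] = (913/π) × 0.470999 = 136.9 W/m².

Q̄ ≈ 137 W/m²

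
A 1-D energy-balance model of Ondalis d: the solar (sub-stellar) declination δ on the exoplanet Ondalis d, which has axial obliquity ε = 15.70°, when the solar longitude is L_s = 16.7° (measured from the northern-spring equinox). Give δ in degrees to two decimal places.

δ = +4.46°

sin δ = sin ε · sin L_s = sin 15.70° × sin 16.7° = 0.077760.
δ = arcsin(0.077760) = +4.46°.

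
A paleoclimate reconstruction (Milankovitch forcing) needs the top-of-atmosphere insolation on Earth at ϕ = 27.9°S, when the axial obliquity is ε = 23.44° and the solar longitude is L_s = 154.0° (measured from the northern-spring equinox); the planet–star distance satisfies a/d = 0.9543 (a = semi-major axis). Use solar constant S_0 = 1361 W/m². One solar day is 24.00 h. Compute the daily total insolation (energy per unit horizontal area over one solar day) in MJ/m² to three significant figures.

25.4 MJ/m²

Solar declination: sin δ = sin ε · sin L_s = sin 23.44° × sin 154.0° = 0.17438, so δ = +10.043°.
cos h₀ = −tan(-27.9°) tan(+10.043°) = 0.0938, h₀ = 1.4769 rad.
Bracket: h₀ sin ϕ sin δ + cos ϕ cos δ sin h₀ = 1.4769×-0.46793×0.17438 + 0.88377×0.98468×0.99559 = -0.120512 + 0.866393 = 0.745881.
Inverse-square distance factor (a/d)² = 0.9543² = 0.910688.
Q̄ = (S_0/π) × 0.910688 × [bracket] = (1361/π) × 0.910688 × 0.745881 = 294.27 W/m².
Daily total = Q̄ × 24.00 h × 3600 s/h = 294.27 × 24.00 × 3600 / 10⁶ = 25.42 MJ/m².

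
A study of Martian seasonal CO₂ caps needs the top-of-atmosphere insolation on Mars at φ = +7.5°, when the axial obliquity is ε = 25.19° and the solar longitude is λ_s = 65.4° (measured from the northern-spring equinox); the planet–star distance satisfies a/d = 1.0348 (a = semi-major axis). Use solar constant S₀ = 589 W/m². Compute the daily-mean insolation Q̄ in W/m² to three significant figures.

Q̄ ≈ 200 W/m²

Solar declination: sin δ = sin ε · sin λ_s = sin 25.19° × sin 65.4° = 0.38699, so δ = +22.767°.
cos H₀ = −tan(+7.5°) tan(+22.767°) = -0.0553, H₀ = 1.6261 rad.
Bracket: H₀ sin φ sin δ + cos φ cos δ sin H₀ = 1.6261×0.13053×0.38699 + 0.99144×0.92208×0.99847 = 0.082140 + 0.912788 = 0.994928.
Inverse-square distance factor (a/d)² = 1.0348² = 1.070811.
Q̄ = (S₀/π) × 1.070811 × [bracket] = (589/π) × 1.070811 × 0.994928 = 199.7 W/m².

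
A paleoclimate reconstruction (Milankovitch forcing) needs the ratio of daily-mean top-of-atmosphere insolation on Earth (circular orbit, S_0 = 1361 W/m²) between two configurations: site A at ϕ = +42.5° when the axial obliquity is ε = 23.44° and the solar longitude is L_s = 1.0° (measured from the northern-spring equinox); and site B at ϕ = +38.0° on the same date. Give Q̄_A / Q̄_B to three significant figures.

— Configuration A (ϕ=+42.5°):
Solar declination: sin δ = sin ε · sin L_s = sin 23.44° × sin 1.0° = 0.00694, so δ = +0.398°.
cos h₀ = −tan(+42.5°) tan(+0.398°) = -0.0064, h₀ = 1.5772 rad.
Bracket: h₀ sin ϕ sin δ + cos ϕ cos δ sin h₀ = 1.5772×0.67559×0.00694 + 0.73728×0.99998×0.99998 = 0.007395 + 0.737251 = 0.744646.
Q̄ = (S_0/π) × [bracket] = (1361/π) × 0.744646 = 322.60 W/m².
— Configuration B (ϕ=+38.0°):
cos h₀ = −tan(+38.0°) tan(+0.398°) = -0.0054, h₀ = 1.5762 rad.
Bracket: h₀ sin ϕ sin δ + cos ϕ cos δ sin h₀ = 1.5762×0.61566×0.00694 + 0.78801×0.99998×0.99999 = 0.006735 + 0.787986 = 0.794721.
Q̄ = (S_0/π) × [bracket] = (1361/π) × 0.794721 = 344.29 W/m².
Ratio Q̄_A / Q̄_B = 322.60 / 344.29 = 0.9370.

Q̄_A / Q̄_B ≈ 0.937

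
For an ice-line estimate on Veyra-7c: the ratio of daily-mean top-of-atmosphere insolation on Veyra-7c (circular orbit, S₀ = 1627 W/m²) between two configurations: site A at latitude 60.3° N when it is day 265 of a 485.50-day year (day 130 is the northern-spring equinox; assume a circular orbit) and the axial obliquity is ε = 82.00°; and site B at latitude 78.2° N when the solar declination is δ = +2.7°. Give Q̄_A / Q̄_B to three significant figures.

Q̄_A / Q̄_B ≈ 9.44

— Configuration A (φ=+60.3°):
Solar longitude: λ_s = 360° × (265 − 130)/485.50 = 100.103°.
sin δ = sin 82.00° × sin 100.103° = 0.97491, so δ = +77.139°.
cos H₀ = −tan(+60.3°) tan(+77.139°) = -7.6788 ≤ −1 ⇒ polar day, H₀ = π.
Bracket: H₀ sin φ sin δ + cos φ cos δ sin H₀ = 3.1416×0.86863×0.97491 + 0.49546×0.22259×0.00000 = 2.660420 + 0.000000 = 2.660420.
Q̄ = (S₀/π) × [bracket] = (1627/π) × 2.660420 = 1377.8 W/m².
— Configuration B (φ=+78.2°):
cos H₀ = −tan(+78.2°) tan(+2.700°) = -0.2257, H₀ = 1.7985 rad.
Bracket: H₀ sin φ sin δ + cos φ cos δ sin H₀ = 1.7985×0.97887×0.04711 + 0.20450×0.99889×0.97419 = 0.082937 + 0.199001 = 0.281938.
Q̄ = (S₀/π) × [bracket] = (1627/π) × 0.281938 = 146.01 W/m².
Ratio Q̄_A / Q̄_B = 1377.8 / 146.01 = 9.436.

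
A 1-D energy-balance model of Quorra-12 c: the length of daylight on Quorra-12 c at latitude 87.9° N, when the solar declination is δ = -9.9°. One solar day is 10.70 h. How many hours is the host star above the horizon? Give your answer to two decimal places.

0.00 h

cos H₀ = −tan φ · tan δ = 4.7596 ≥ 1, so the host star never rises (polar night) and H₀ = 0.
Daylight = 2H₀/(2π) × 10.70 h = (0.0000/π) × 10.70 = 0.00 h.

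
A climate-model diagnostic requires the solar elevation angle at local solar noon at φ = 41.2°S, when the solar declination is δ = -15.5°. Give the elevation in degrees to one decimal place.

At local noon the hour angle is zero, so the zenith angle equals |φ − δ| = |-41.2° − (-15.500°)| = 25.700°.
Elevation = 90° − 25.700° = 64.3°.

64.3°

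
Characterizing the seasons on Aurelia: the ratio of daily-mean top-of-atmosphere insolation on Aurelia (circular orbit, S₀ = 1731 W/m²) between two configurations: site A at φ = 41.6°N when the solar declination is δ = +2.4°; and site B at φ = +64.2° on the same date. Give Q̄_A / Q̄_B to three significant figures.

— Configuration A (φ=+41.6°):
cos H₀ = −tan(+41.6°) tan(+2.400°) = -0.0372, H₀ = 1.6080 rad.
Bracket: H₀ sin φ sin δ + cos φ cos δ sin H₀ = 1.6080×0.66393×0.04188 + 0.74780×0.99912×0.99931 = 0.044711 + 0.746626 = 0.791337.
Q̄ = (S₀/π) × [bracket] = (1731/π) × 0.791337 = 436.02 W/m².
— Configuration B (φ=+64.2°):
cos H₀ = −tan(+64.2°) tan(+2.400°) = -0.0867, H₀ = 1.6576 rad.
Bracket: H₀ sin φ sin δ + cos φ cos δ sin H₀ = 1.6576×0.90032×0.04188 + 0.43523×0.99912×0.99623 = 0.062500 + 0.433208 = 0.495708.
Q̄ = (S₀/π) × [bracket] = (1731/π) × 0.495708 = 273.13 W/m².
Ratio Q̄_A / Q̄_B = 436.02 / 273.13 = 1.596.

Q̄_A / Q̄_B ≈ 1.60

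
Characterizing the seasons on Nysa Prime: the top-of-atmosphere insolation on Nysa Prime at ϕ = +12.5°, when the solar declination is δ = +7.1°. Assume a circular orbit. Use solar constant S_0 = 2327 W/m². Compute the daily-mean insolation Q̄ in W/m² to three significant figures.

cos h₀ = −tan(+12.5°) tan(+7.100°) = -0.0276, h₀ = 1.5984 rad.
Bracket: h₀ sin ϕ sin δ + cos ϕ cos δ sin h₀ = 1.5984×0.21644×0.12360 + 0.97630×0.99233×0.99962 = 0.042760 + 0.968444 = 1.011204.
Q̄ = (S_0/π) × [bracket] = (2327/π) × 1.011204 = 749.0 W/m².

Q̄ ≈ 749 W/m²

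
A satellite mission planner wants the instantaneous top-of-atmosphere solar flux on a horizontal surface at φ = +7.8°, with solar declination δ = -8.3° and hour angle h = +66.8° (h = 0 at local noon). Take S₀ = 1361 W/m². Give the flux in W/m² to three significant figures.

cos θ_z = sin φ sin δ + cos φ cos δ cos h = -0.019591 + 0.386209 = 0.366618.
Flux = S₀ · cos θ_z = 1361 × 0.366618 = 499.0 W/m².

499 W/m²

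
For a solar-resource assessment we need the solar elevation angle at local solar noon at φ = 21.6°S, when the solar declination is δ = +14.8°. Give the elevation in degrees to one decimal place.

At local noon the hour angle is zero, so the zenith angle equals |φ − δ| = |-21.6° − (+14.800°)| = 36.400°.
Elevation = 90° − 36.400° = 53.6°.

53.6°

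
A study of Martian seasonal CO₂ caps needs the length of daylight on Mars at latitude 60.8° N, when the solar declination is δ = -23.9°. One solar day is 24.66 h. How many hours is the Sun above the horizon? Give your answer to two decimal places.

cos h₀ = −tan ϕ · tan δ = −tan(+60.8°) × tan(-23.900°) = 0.7929, so h₀ = 0.6552 rad = 37.54°.
Daylight = 2h₀/(2π) × 24.66 h = (0.6552/π) × 24.66 = 5.14 h.

5.14 h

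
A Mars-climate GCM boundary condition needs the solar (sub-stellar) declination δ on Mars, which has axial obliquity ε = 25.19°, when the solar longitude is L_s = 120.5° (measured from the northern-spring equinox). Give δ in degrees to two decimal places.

δ = +21.51°

sin δ = sin ε · sin L_s = sin 25.19° × sin 120.5° = 0.366728.
δ = arcsin(0.366728) = +21.51°.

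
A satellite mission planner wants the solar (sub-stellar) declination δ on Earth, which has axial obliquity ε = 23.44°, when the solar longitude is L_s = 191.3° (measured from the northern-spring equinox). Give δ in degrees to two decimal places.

δ = -4.47°

sin δ = sin ε · sin L_s = sin 23.44° × sin 191.3° = -0.077945.
δ = arcsin(-0.077945) = -4.47°.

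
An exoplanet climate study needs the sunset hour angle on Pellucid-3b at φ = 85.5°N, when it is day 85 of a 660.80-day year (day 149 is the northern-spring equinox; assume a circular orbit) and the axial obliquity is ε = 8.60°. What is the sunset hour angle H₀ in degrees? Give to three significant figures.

H₀ = 0.00°

Solar longitude: λ_s = 360° × (85 − 149)/660.80 = -34.867°, i.e. -34.867° + 360° = 325.133°.
sin δ = sin 8.60° × sin 325.133° = -0.08549, so δ = -4.904°.
cos H₀ = −tan φ · tan δ = 1.0902 ≥ 1, so the host star never rises (polar night) and H₀ = 0.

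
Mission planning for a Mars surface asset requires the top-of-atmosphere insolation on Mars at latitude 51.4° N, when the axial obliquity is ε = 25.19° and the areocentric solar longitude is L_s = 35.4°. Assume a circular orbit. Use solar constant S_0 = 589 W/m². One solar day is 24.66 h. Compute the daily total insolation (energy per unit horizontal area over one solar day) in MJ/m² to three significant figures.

15.6 MJ/m²

sin δ = sin 25.19° × sin 35.4° = 0.24655, so δ = +14.274°.
cos h₀ = −tan(+51.4°) tan(+14.274°) = -0.3187, h₀ = 1.8951 rad.
Bracket: h₀ sin ϕ sin δ + cos ϕ cos δ sin h₀ = 1.8951×0.78152×0.24655 + 0.62388×0.96913×0.94786 = 0.365155 + 0.573096 = 0.938251.
Q̄ = (S_0/π) × [bracket] = (589/π) × 0.938251 = 175.91 W/m².
Daily total = Q̄ × 24.66 h × 3600 s/h = 175.91 × 24.66 × 3600 / 10⁶ = 15.62 MJ/m².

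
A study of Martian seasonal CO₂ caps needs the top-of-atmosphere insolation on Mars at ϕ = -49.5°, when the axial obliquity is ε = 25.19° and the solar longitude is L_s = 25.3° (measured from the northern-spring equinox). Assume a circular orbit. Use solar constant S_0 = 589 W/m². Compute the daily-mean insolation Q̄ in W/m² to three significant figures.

Q̄ ≈ 81.8 W/m²

Solar declination: sin δ = sin ε · sin L_s = sin 25.19° × sin 25.3° = 0.18189, so δ = +10.480°.
cos h₀ = −tan(-49.5°) tan(+10.480°) = 0.2166, h₀ = 1.3525 rad.
Bracket: h₀ sin ϕ sin δ + cos ϕ cos δ sin h₀ = 1.3525×-0.76041×0.18189 + 0.64945×0.98332×0.97626 = -0.187066 + 0.623456 = 0.436390.
Q̄ = (S_0/π) × [bracket] = (589/π) × 0.436390 = 81.82 W/m².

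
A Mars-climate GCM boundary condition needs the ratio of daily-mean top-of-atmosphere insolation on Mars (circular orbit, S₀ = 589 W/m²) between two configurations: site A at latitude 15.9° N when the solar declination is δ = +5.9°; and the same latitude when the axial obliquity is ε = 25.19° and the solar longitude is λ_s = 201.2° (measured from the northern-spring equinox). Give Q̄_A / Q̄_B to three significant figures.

Q̄_A / Q̄_B ≈ 1.13

— Configuration A (φ=+15.9°):
cos H₀ = −tan(+15.9°) tan(+5.900°) = -0.0294, H₀ = 1.6002 rad.
Bracket: H₀ sin φ sin δ + cos φ cos δ sin H₀ = 1.6002×0.27396×0.10279 + 0.96174×0.99470×0.99957 = 0.045062 + 0.956231 = 1.001293.
Q̄ = (S₀/π) × [bracket] = (589/π) × 1.001293 = 187.73 W/m².
— Configuration B (φ=+15.9°):
Solar declination: sin δ = sin ε · sin λ_s = sin 25.19° × sin 201.2° = -0.15392, so δ = -8.854°.
cos H₀ = −tan(+15.9°) tan(-8.854°) = 0.0444, H₀ = 1.5264 rad.
Bracket: H₀ sin φ sin δ + cos φ cos δ sin H₀ = 1.5264×0.27396×-0.15392 + 0.96174×0.98808×0.99902 = -0.064365 + 0.949345 = 0.884980.
Q̄ = (S₀/π) × [bracket] = (589/π) × 0.884980 = 165.92 W/m².
Ratio Q̄_A / Q̄_B = 187.73 / 165.92 = 1.131.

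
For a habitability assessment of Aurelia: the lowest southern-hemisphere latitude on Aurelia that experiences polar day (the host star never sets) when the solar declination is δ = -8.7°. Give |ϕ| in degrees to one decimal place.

Polar day requires cos h₀ = −tan ϕ tan δ ≤ −1, i.e. tan ϕ tan δ ≥ 1.
The boundary is |tan ϕ| · |tan δ| = 1, so |ϕ| = 90° − |δ| = 90° − 8.7° = 81.3° in the southern hemisphere.

|ϕ| = 81.3°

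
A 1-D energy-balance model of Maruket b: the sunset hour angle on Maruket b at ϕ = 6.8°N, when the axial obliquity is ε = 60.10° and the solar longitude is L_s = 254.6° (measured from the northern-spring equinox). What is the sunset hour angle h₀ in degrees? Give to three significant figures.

h₀ = 79.5°

Solar declination: sin δ = sin ε · sin L_s = sin 60.10° × sin 254.6° = -0.83577, so δ = -56.696°.
cos h₀ = −tan ϕ · tan δ = −tan(+6.8°) × tan(-56.696°) = 0.1815, so h₀ = 1.3883 rad = 79.54°.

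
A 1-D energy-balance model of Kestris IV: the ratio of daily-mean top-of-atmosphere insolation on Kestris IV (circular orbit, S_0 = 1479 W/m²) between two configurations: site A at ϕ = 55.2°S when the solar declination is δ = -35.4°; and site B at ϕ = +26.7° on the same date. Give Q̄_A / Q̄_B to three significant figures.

Q̄_A / Q̄_B ≈ 4.08

— Configuration A (ϕ=-55.2°):
cos h₀ = −tan(-55.2°) tan(-35.400°) = -1.0225 ≤ −1 ⇒ polar day, h₀ = π.
Bracket: h₀ sin ϕ sin δ + cos ϕ cos δ sin h₀ = 3.1416×-0.82115×-0.57928 + 0.57071×0.81513×0.00000 = 1.494383 + 0.000000 = 1.494383.
Q̄ = (S_0/π) × [bracket] = (1479/π) × 1.494383 = 703.53 W/m².
— Configuration B (ϕ=+26.7°):
cos h₀ = −tan(+26.7°) tan(-35.400°) = 0.3574, h₀ = 1.2053 rad.
Bracket: h₀ sin ϕ sin δ + cos ϕ cos δ sin h₀ = 1.2053×0.44932×-0.57928 + 0.89337×0.81513×0.93394 = -0.313718 + 0.680107 = 0.366389.
Q̄ = (S_0/π) × [bracket] = (1479/π) × 0.366389 = 172.49 W/m².
Ratio Q̄_A / Q̄_B = 703.53 / 172.49 = 4.079.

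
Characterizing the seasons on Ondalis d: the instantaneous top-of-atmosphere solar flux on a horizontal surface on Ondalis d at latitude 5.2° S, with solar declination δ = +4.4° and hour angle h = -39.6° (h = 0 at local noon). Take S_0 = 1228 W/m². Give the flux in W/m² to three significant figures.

931 W/m²

cos θ_z = sin ϕ sin δ + cos ϕ cos δ cos h = -0.006953 + 0.765081 = 0.758128.
Flux = S_0 · cos θ_z = 1228 × 0.758128 = 931.0 W/m².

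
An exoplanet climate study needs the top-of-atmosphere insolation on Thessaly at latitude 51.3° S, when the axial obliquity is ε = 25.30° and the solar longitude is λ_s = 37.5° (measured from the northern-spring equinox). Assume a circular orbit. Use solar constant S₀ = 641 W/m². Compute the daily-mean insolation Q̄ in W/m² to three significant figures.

Solar declination: sin δ = sin ε · sin λ_s = sin 25.30° × sin 37.5° = 0.26016, so δ = +15.079°.
cos H₀ = −tan(-51.3°) tan(+15.079°) = 0.3363, H₀ = 1.2278 rad.
Bracket: H₀ sin φ sin δ + cos φ cos δ sin H₀ = 1.2278×-0.78043×0.26016 + 0.62524×0.96557×0.94175 = -0.249288 + 0.568547 = 0.319259.
Q̄ = (S₀/π) × [bracket] = (641/π) × 0.319259 = 65.14 W/m².

Q̄ ≈ 65.1 W/m²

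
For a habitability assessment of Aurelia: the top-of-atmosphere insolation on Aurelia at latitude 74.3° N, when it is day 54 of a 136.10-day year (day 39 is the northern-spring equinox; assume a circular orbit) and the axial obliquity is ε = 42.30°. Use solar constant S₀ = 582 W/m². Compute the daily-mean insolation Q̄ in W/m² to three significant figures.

Solar longitude: λ_s = 360° × (54 − 39)/136.10 = 39.677°.
sin δ = sin 42.30° × sin 39.677° = 0.42969, so δ = +25.448°.
cos H₀ = −tan(+74.3°) tan(+25.448°) = -1.6929 ≤ −1 ⇒ polar day, H₀ = π.
Bracket: H₀ sin φ sin δ + cos φ cos δ sin H₀ = 3.1416×0.96269×0.42969 + 0.27060×0.90298×0.00000 = 1.299549 + 0.000000 = 1.299549.
Q̄ = (S₀/π) × [bracket] = (582/π) × 1.299549 = 240.7 W/m².

Q̄ ≈ 241 W/m²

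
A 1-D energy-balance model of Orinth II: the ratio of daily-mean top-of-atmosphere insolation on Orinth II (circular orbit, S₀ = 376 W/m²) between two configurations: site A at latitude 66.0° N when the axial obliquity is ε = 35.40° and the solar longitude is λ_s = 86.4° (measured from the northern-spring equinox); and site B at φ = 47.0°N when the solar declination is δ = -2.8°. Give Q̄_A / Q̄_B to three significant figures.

Q̄_A / Q̄_B ≈ 2.65

— Configuration A (φ=+66.0°):
Solar declination: sin δ = sin ε · sin λ_s = sin 35.40° × sin 86.4° = 0.57814, so δ = +35.320°.
cos H₀ = −tan(+66.0°) tan(+35.320°) = -1.5914 ≤ −1 ⇒ polar day, H₀ = π.
Bracket: H₀ sin φ sin δ + cos φ cos δ sin H₀ = 3.1416×0.91355×0.57814 + 0.40674×0.81594×0.00000 = 1.659267 + 0.000000 = 1.659267.
Q̄ = (S₀/π) × [bracket] = (376/π) × 1.659267 = 198.59 W/m².
— Configuration B (φ=+47.0°):
cos H₀ = −tan(+47.0°) tan(-2.800°) = 0.0524, H₀ = 1.5183 rad.
Bracket: H₀ sin φ sin δ + cos φ cos δ sin H₀ = 1.5183×0.73135×-0.04885 + 0.68200×0.99881×0.99862 = -0.054243 + 0.680248 = 0.626005.
Q̄ = (S₀/π) × [bracket] = (376/π) × 0.626005 = 74.923 W/m².
Ratio Q̄_A / Q̄_B = 198.59 / 74.923 = 2.651.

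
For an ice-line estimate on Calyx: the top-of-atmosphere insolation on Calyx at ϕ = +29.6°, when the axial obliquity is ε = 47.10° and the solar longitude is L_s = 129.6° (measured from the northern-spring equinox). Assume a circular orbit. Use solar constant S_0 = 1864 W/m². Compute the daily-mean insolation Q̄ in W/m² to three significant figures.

Q̄ ≈ 718 W/m²

Solar declination: sin δ = sin ε · sin L_s = sin 47.10° × sin 129.6° = 0.56443, so δ = +34.363°.
cos h₀ = −tan(+29.6°) tan(+34.363°) = -0.3884, h₀ = 1.9697 rad.
Bracket: h₀ sin ϕ sin δ + cos ϕ cos δ sin h₀ = 1.9697×0.49394×0.56443 + 0.86949×0.82548×0.92148 = 0.549142 + 0.661389 = 1.210531.
Q̄ = (S_0/π) × [bracket] = (1864/π) × 1.210531 = 718.2 W/m².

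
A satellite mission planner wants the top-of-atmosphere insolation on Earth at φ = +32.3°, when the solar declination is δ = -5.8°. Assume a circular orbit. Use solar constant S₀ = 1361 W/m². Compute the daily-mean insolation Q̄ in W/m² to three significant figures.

cos H₀ = −tan(+32.3°) tan(-5.800°) = 0.0642, H₀ = 1.5065 rad.
Bracket: H₀ sin φ sin δ + cos φ cos δ sin H₀ = 1.5065×0.53435×-0.10106 + 0.84526×0.99488×0.99794 = -0.081353 + 0.839200 = 0.757847.
Q̄ = (S₀/π) × [bracket] = (1361/π) × 0.757847 = 328.3 W/m².

Q̄ ≈ 328 W/m²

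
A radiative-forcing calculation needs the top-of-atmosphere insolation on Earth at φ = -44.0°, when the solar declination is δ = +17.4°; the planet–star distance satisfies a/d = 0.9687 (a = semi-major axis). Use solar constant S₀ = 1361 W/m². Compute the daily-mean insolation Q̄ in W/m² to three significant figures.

Q̄ ≈ 159 W/m²

cos H₀ = −tan(-44.0°) tan(+17.400°) = 0.3026, H₀ = 1.2633 rad.
Bracket: H₀ sin φ sin δ + cos φ cos δ sin H₀ = 1.2633×-0.69466×0.29904 + 0.71934×0.95424×0.95311 = -0.262427 + 0.654237 = 0.391810.
Inverse-square distance factor (a/d)² = 0.9687² = 0.938380.
Q̄ = (S₀/π) × 0.938380 × [bracket] = (1361/π) × 0.938380 × 0.391810 = 159.3 W/m².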